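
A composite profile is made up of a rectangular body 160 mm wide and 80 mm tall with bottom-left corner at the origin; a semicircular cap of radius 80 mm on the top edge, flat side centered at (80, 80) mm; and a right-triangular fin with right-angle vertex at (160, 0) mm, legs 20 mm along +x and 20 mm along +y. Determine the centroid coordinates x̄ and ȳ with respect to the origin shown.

rectangular body: A = 160 × 80 = 12800.00, centroid at (80.00, 40.00).
semicircular top: A = ½π·80² = 10053.10, centroid at (80.00, 113.95).
triangular fin: A = ½·20·20 = 200.00, centroid at (166.67, 6.67).
ΣA = 23053.10 mm², ΣAx̄ = 1861581.05 mm³, ΣAȳ = 1658914.39 mm³.
x̄ = 1861581.05/23053.10 = 80.75 mm; ȳ = 1658914.39/23053.10 = 71.96 mm.

x̄ = 80.75 mm, ȳ = 71.96 mm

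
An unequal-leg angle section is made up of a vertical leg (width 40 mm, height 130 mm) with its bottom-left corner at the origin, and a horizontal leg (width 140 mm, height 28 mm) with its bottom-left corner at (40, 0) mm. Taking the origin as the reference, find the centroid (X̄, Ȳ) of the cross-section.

vertical leg: A = 40 × 130 = 5200.00, centroid at (20.00, 65.00).
horizontal leg: A = 140 × 28 = 3920.00, centroid at (110.00, 14.00).
ΣA = 9120.00 mm², ΣAX̄ = 535200.00 mm³, ΣAȲ = 392880.00 mm³.
X̄ = 535200.00/9120.00 = 58.68 mm; Ȳ = 392880.00/9120.00 = 43.08 mm.

X̄ = 58.68 mm, Ȳ = 43.08 mm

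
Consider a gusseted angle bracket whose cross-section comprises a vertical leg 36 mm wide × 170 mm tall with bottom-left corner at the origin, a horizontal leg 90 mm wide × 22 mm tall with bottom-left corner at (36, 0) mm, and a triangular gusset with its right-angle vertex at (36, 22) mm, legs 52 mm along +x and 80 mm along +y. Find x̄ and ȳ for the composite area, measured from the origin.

x̄ = 37.47 mm, ȳ = 63.18 mm

vertical leg: A = 36 × 170 = 6120.00, centroid at (18.00, 85.00).
horizontal leg: A = 90 × 22 = 1980.00, centroid at (81.00, 11.00).
gusset: A = ½·52·80 = 2080.00, centroid at (53.33, 48.67).
ΣA = 10180.00 mm²
ΣAx̄ = (6120.00)(18.00) + (1980.00)(81.00) + (2080.00)(53.33) = 381473.33 mm³
ΣAȳ = (6120.00)(85.00) + (1980.00)(11.00) + (2080.00)(48.67) = 643206.67 mm³
x̄ = 381473.33 / 10180.00 = 37.47 mm
ȳ = 643206.67 / 10180.00 = 63.18 mm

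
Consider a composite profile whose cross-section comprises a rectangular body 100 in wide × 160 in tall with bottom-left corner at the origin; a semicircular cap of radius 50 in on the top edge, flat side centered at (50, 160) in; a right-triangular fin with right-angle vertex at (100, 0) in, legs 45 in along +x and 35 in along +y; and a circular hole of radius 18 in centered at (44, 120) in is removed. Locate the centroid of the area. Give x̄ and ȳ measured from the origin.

x̄ = 52.91 in, ȳ = 95.38 in

rectangular body: A = 100 × 160 = 16000.00, centroid at (50.00, 80.00).
semicircular top: A = ½π·50² = 3926.99, centroid at (50.00, 181.22).
triangular fin: A = ½·45·35 = 787.50, centroid at (115.00, 11.67).
hole: A = −π·18² = -1017.88, centroid at (44.00, 120.00).
ΣA = 19696.61 in², ΣAx̄ = 1042125.50 in³, ΣAȳ = 1878694.24 in³.
x̄ = 1042125.50/19696.61 = 52.91 in; ȳ = 1878694.24/19696.61 = 95.38 in.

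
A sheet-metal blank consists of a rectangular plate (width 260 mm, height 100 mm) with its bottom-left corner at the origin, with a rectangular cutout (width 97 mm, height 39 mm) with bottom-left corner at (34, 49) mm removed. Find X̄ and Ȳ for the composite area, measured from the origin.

X̄ = 138.09 mm, Ȳ = 46.85 mm

plate: A = 260 × 100 = 26000.00, centroid at (130.00, 50.00).
hole: A = −(97 × 39) = -3783.00, centroid at (82.50, 68.50).
ΣA = 22217.00 mm², ΣAX̄ = 3067902.50 mm³, ΣAȲ = 1040864.50 mm³.
X̄ = 3067902.50/22217.00 = 138.09 mm; Ȳ = 1040864.50/22217.00 = 46.85 mm.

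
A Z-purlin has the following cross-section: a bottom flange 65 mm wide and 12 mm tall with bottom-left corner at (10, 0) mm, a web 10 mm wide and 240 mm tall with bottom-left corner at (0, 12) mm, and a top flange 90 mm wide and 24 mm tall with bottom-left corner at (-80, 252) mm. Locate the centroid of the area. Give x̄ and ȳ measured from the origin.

x̄ = -5.70 mm, ȳ = 166.99 mm

bottom flange: A = 65 × 12 = 780.00, centroid at (42.50, 6.00).
web: A = 10 × 240 = 2400.00, centroid at (5.00, 132.00).
top flange: A = 90 × 24 = 2160.00, centroid at (-35.00, 264.00).
ΣA = 5340.00 mm²
ΣAx̄ = (780.00)(42.50) + (2400.00)(5.00) + (2160.00)(-35.00) = -30450.00 mm³
ΣAȳ = (780.00)(6.00) + (2400.00)(132.00) + (2160.00)(264.00) = 891720.00 mm³
x̄ = -30450.00 / 5340.00 = -5.70 mm
ȳ = 891720.00 / 5340.00 = 166.99 mm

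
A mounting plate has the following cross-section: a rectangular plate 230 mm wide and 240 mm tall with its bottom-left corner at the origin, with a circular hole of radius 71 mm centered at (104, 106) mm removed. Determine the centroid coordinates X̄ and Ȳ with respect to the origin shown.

X̄ = 119.43 mm, Ȳ = 125.63 mm

Part | A | x̄ᵢ | ȳᵢ | A·x̄ᵢ | A·ȳᵢ
plate | 55200.00 | 115.00 | 120.00 | 6348000.00 | 6624000.00
hole | -15836.77 | 104.00 | 106.00 | -1647023.93 | -1678697.47
Σ | 39363.23 |  |  | 4700976.07 | 4945302.53
X̄ = 4700976.07 / 39363.23 = 119.43 mm
Ȳ = 4945302.53 / 39363.23 = 125.63 mm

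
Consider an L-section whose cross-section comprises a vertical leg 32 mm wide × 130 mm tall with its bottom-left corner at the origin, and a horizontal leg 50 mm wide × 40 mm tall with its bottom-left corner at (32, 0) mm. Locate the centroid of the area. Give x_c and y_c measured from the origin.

x_c = 29.31 mm, y_c = 50.39 mm

vertical leg: A = 32 × 130 = 4160.00, centroid at (16.00, 65.00).
horizontal leg: A = 50 × 40 = 2000.00, centroid at (57.00, 20.00).
ΣA = 6160.00 mm²
ΣAx_c = (4160.00)(16.00) + (2000.00)(57.00) = 180560.00 mm³
ΣAy_c = (4160.00)(65.00) + (2000.00)(20.00) = 310400.00 mm³
x_c = 180560.00 / 6160.00 = 29.31 mm
y_c = 310400.00 / 6160.00 = 50.39 mm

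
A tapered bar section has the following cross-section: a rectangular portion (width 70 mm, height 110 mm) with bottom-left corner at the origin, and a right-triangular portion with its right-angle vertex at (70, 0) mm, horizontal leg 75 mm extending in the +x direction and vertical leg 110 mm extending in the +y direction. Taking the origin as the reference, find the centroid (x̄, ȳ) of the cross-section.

x̄ = 55.93 mm, ȳ = 48.60 mm

rectangular portion: A = 70 × 110 = 7700.00, centroid at (35.00, 55.00).
triangular portion: A = ½·75·110 = 4125.00, centroid at (95.00, 36.67).
ΣA = 11825.00 mm²
ΣAx̄ = (7700.00)(35.00) + (4125.00)(95.00) = 661375.00 mm³
ΣAȳ = (7700.00)(55.00) + (4125.00)(36.67) = 574750.00 mm³
x̄ = 661375.00 / 11825.00 = 55.93 mm
ȳ = 574750.00 / 11825.00 = 48.60 mm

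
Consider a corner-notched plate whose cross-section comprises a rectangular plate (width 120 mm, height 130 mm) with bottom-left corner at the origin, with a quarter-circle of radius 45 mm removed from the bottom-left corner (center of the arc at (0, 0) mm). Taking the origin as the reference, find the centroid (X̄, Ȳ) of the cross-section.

plate: A = 120 × 130 = 15600.00, centroid at (60.00, 65.00).
removed quarter-circle: A = −¼π·45² = -1590.43, centroid at (19.10, 19.10).
ΣA = 14009.57 mm²
ΣAX̄ = (15600.00)(60.00) + (-1590.43)(19.10) = 905625.00 mm³
ΣAȲ = (15600.00)(65.00) + (-1590.43)(19.10) = 983625.00 mm³
X̄ = 905625.00 / 14009.57 = 64.64 mm
Ȳ = 983625.00 / 14009.57 = 70.21 mm

X̄ = 64.64 mm, Ȳ = 70.21 mm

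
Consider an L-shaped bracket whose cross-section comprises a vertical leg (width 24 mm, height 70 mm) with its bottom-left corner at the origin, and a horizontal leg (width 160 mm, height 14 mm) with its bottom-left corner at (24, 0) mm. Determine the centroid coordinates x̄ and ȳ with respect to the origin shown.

Part | A | x̄ᵢ | ȳᵢ | A·x̄ᵢ | A·ȳᵢ
vertical leg | 1680.00 | 12.00 | 35.00 | 20160.00 | 58800.00
horizontal leg | 2240.00 | 104.00 | 7.00 | 232960.00 | 15680.00
Σ | 3920.00 |  |  | 253120.00 | 74480.00
x̄ = 253120.00 / 3920.00 = 64.57 mm
ȳ = 74480.00 / 3920.00 = 19.00 mm

x̄ = 64.57 mm, ȳ = 19.00 mm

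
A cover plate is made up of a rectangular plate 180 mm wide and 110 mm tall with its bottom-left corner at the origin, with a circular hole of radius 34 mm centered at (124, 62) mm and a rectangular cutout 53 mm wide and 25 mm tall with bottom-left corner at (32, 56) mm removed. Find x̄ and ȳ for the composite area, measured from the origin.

plate: A = 180 × 110 = 19800.00, centroid at (90.00, 55.00).
hole 1: A = −π·34² = -3631.68, centroid at (124.00, 62.00).
hole 2: A = −(53 × 25) = -1325.00, centroid at (58.50, 68.50).
ΣA = 14843.32 mm²
ΣAx̄ = (19800.00)(90.00) + (-3631.68)(124.00) + (-1325.00)(58.50) = 1254159.04 mm³
ΣAȳ = (19800.00)(55.00) + (-3631.68)(62.00) + (-1325.00)(68.50) = 773073.27 mm³
x̄ = 1254159.04 / 14843.32 = 84.49 mm
ȳ = 773073.27 / 14843.32 = 52.08 mm

x̄ = 84.49 mm, ȳ = 52.08 mm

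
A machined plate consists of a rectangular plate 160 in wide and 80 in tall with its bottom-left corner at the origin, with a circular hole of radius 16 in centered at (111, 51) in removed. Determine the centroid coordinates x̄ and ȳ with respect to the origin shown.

x̄ = 77.92 in, ȳ = 39.26 in

Part | A | x̄ᵢ | ȳᵢ | A·x̄ᵢ | A·ȳᵢ
plate | 12800.00 | 80.00 | 40.00 | 1024000.00 | 512000.00
hole | -804.25 | 111.00 | 51.00 | -89271.50 | -41016.63
Σ | 11995.75 |  |  | 934728.50 | 470983.37
x̄ = 934728.50 / 11995.75 = 77.92 in
ȳ = 470983.37 / 11995.75 = 39.26 in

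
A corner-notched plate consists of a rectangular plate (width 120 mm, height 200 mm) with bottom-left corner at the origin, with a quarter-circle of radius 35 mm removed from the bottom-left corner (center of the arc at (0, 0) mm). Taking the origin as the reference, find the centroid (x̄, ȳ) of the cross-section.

Part | A | x̄ᵢ | ȳᵢ | A·x̄ᵢ | A·ȳᵢ
plate | 24000.00 | 60.00 | 100.00 | 1440000.00 | 2400000.00
removed quarter-circle | -962.11 | 14.85 | 14.85 | -14291.67 | -14291.67
Σ | 23037.89 |  |  | 1425708.33 | 2385708.33
x̄ = 1425708.33 / 23037.89 = 61.89 mm
ȳ = 2385708.33 / 23037.89 = 103.56 mm

x̄ = 61.89 mm, ȳ = 103.56 mm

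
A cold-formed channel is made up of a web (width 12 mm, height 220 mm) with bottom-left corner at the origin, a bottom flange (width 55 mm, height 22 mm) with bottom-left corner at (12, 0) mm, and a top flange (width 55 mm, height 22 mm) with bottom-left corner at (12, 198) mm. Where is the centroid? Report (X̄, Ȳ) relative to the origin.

X̄ = 22.02 mm, Ȳ = 110.00 mm

web: A = 12 × 220 = 2640.00, centroid at (6.00, 110.00).
bottom flange: A = 55 × 22 = 1210.00, centroid at (39.50, 11.00).
top flange: A = 55 × 22 = 1210.00, centroid at (39.50, 209.00).
ΣA = 5060.00 mm²
ΣAX̄ = (2640.00)(6.00) + (1210.00)(39.50) + (1210.00)(39.50) = 111430.00 mm³
ΣAȲ = (2640.00)(110.00) + (1210.00)(11.00) + (1210.00)(209.00) = 556600.00 mm³
X̄ = 111430.00 / 5060.00 = 22.02 mm
Ȳ = 556600.00 / 5060.00 = 110.00 mm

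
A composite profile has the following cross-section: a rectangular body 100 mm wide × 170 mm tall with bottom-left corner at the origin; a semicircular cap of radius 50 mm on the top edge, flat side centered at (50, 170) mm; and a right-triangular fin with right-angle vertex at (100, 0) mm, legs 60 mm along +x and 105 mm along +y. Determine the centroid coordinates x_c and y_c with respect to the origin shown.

x_c = 59.16 mm, y_c = 95.78 mm

rectangular body: A = 100 × 170 = 17000.00, centroid at (50.00, 85.00).
semicircular top: A = ½π·50² = 3926.99, centroid at (50.00, 191.22).
triangular fin: A = ½·60·105 = 3150.00, centroid at (120.00, 35.00).
ΣA = 24076.99 mm²
ΣAx_c = (17000.00)(50.00) + (3926.99)(50.00) + (3150.00)(120.00) = 1424349.54 mm³
ΣAy_c = (17000.00)(85.00) + (3926.99)(191.22) + (3150.00)(35.00) = 2306171.77 mm³
x_c = 1424349.54 / 24076.99 = 59.16 mm
y_c = 2306171.77 / 24076.99 = 95.78 mm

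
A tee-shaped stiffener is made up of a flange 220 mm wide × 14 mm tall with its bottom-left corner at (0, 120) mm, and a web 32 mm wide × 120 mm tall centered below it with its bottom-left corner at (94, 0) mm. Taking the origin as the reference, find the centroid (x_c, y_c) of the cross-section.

web: A = 32 × 120 = 3840.00, centroid at (110.00, 60.00).
flange: A = 220 × 14 = 3080.00, centroid at (110.00, 127.00).
ΣA = 6920.00 mm², ΣAx_c = 761200.00 mm³, ΣAy_c = 621560.00 mm³.
x_c = 761200.00/6920.00 = 110.00 mm; y_c = 621560.00/6920.00 = 89.82 mm.

x_c = 110.00 mm, y_c = 89.82 mm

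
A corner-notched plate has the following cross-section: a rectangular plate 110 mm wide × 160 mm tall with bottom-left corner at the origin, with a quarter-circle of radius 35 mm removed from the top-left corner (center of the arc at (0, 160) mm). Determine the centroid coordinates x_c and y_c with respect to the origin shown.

plate: A = 110 × 160 = 17600.00, centroid at (55.00, 80.00).
removed quarter-circle: A = −¼π·35² = -962.11, centroid at (14.85, 145.15).
ΣA = 16637.89 mm²
ΣAx_c = (17600.00)(55.00) + (-962.11)(14.85) = 953708.33 mm³
ΣAy_c = (17600.00)(80.00) + (-962.11)(145.15) = 1268353.63 mm³
x_c = 953708.33 / 16637.89 = 57.32 mm
y_c = 1268353.63 / 16637.89 = 76.23 mm

x_c = 57.32 mm, y_c = 76.23 mm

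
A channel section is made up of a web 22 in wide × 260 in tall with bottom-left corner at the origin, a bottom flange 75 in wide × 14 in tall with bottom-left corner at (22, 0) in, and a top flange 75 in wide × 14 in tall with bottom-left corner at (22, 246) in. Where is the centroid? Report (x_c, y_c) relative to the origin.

Part | A | x̄ᵢ | ȳᵢ | A·x̄ᵢ | A·ȳᵢ
web | 5720.00 | 11.00 | 130.00 | 62920.00 | 743600.00
bottom flange | 1050.00 | 59.50 | 7.00 | 62475.00 | 7350.00
top flange | 1050.00 | 59.50 | 253.00 | 62475.00 | 265650.00
Σ | 7820.00 |  |  | 187870.00 | 1016600.00
x_c = 187870.00 / 7820.00 = 24.02 in
y_c = 1016600.00 / 7820.00 = 130.00 in

x_c = 24.02 in, y_c = 130.00 in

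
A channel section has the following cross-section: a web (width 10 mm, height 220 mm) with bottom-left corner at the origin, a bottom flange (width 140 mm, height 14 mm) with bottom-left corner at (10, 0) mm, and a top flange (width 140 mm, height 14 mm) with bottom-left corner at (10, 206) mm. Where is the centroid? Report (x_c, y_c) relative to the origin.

web: A = 10 × 220 = 2200.00, centroid at (5.00, 110.00).
bottom flange: A = 140 × 14 = 1960.00, centroid at (80.00, 7.00).
top flange: A = 140 × 14 = 1960.00, centroid at (80.00, 213.00).
ΣA = 6120.00 mm²
ΣAx_c = (2200.00)(5.00) + (1960.00)(80.00) + (1960.00)(80.00) = 324600.00 mm³
ΣAy_c = (2200.00)(110.00) + (1960.00)(7.00) + (1960.00)(213.00) = 673200.00 mm³
x_c = 324600.00 / 6120.00 = 53.04 mm
y_c = 673200.00 / 6120.00 = 110.00 mm

x_c = 53.04 mm, y_c = 110.00 mm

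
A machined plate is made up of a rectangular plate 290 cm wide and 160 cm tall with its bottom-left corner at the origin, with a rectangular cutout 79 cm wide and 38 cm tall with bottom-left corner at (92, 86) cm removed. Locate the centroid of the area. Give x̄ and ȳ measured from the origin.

plate: A = 290 × 160 = 46400.00, centroid at (145.00, 80.00).
hole: A = −(79 × 38) = -3002.00, centroid at (131.50, 105.00).
ΣA = 43398.00 cm², ΣAx̄ = 6333237.00 cm³, ΣAȳ = 3396790.00 cm³.
x̄ = 6333237.00/43398.00 = 145.93 cm; ȳ = 3396790.00/43398.00 = 78.27 cm.

x̄ = 145.93 cm, ȳ = 78.27 cm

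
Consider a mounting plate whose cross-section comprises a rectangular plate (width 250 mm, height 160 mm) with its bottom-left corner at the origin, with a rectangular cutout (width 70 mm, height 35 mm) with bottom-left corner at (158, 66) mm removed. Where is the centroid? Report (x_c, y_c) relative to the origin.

plate: A = 250 × 160 = 40000.00, centroid at (125.00, 80.00).
hole: A = −(70 × 35) = -2450.00, centroid at (193.00, 83.50).
ΣA = 37550.00 mm²
ΣAx_c = (40000.00)(125.00) + (-2450.00)(193.00) = 4527150.00 mm³
ΣAy_c = (40000.00)(80.00) + (-2450.00)(83.50) = 2995425.00 mm³
x_c = 4527150.00 / 37550.00 = 120.56 mm
y_c = 2995425.00 / 37550.00 = 79.77 mm

x_c = 120.56 mm, y_c = 79.77 mm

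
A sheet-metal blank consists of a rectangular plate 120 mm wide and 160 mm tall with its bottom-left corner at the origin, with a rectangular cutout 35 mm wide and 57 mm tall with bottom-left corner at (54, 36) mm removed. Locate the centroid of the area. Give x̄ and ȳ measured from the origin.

x̄ = 58.67 mm, ȳ = 81.80 mm

plate: A = 120 × 160 = 19200.00, centroid at (60.00, 80.00).
hole: A = −(35 × 57) = -1995.00, centroid at (71.50, 64.50).
ΣA = 17205.00 mm²
ΣAx̄ = (19200.00)(60.00) + (-1995.00)(71.50) = 1009357.50 mm³
ΣAȳ = (19200.00)(80.00) + (-1995.00)(64.50) = 1407322.50 mm³
x̄ = 1009357.50 / 17205.00 = 58.67 mm
ȳ = 1407322.50 / 17205.00 = 81.80 mm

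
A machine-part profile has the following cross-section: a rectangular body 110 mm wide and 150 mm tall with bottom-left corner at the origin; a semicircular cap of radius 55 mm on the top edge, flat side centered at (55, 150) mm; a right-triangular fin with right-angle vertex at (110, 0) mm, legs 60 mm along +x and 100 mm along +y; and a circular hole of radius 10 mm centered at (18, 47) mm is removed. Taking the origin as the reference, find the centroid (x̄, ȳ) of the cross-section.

Part | A | x̄ᵢ | ȳᵢ | A·x̄ᵢ | A·ȳᵢ
rectangular body | 16500.00 | 55.00 | 75.00 | 907500.00 | 1237500.00
semicircular top | 4751.66 | 55.00 | 173.34 | 261341.24 | 823665.50
triangular fin | 3000.00 | 130.00 | 33.33 | 390000.00 | 100000.00
hole | -314.16 | 18.00 | 47.00 | -5654.87 | -14765.49
Σ | 23937.50 |  |  | 1553186.37 | 2146400.01
x̄ = 1553186.37 / 23937.50 = 64.89 mm
ȳ = 2146400.01 / 23937.50 = 89.67 mm

x̄ = 64.89 mm, ȳ = 89.67 mm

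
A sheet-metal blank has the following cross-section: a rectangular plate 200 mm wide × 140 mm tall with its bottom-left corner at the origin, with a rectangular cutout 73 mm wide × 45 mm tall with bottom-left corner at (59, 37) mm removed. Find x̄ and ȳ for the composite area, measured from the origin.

Part | A | x̄ᵢ | ȳᵢ | A·x̄ᵢ | A·ȳᵢ
plate | 28000.00 | 100.00 | 70.00 | 2800000.00 | 1960000.00
hole | -3285.00 | 95.50 | 59.50 | -313717.50 | -195457.50
Σ | 24715.00 |  |  | 2486282.50 | 1764542.50
x̄ = 2486282.50 / 24715.00 = 100.60 mm
ȳ = 1764542.50 / 24715.00 = 71.40 mm

x̄ = 100.60 mm, ȳ = 71.40 mm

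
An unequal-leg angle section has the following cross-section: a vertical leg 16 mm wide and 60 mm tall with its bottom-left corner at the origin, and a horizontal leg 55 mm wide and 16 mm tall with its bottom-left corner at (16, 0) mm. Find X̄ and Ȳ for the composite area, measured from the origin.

Part | A | x̄ᵢ | ȳᵢ | A·x̄ᵢ | A·ȳᵢ
vertical leg | 960.00 | 8.00 | 30.00 | 7680.00 | 28800.00
horizontal leg | 880.00 | 43.50 | 8.00 | 38280.00 | 7040.00
Σ | 1840.00 |  |  | 45960.00 | 35840.00
X̄ = 45960.00 / 1840.00 = 24.98 mm
Ȳ = 35840.00 / 1840.00 = 19.48 mm

X̄ = 24.98 mm, Ȳ = 19.48 mm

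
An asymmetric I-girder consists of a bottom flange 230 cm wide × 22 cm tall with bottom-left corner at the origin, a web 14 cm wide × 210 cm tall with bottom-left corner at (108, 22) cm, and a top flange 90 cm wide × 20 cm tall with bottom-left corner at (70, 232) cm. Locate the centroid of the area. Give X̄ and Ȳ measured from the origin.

X̄ = 115.00 cm, Ȳ = 88.23 cm

Part | A | x̄ᵢ | ȳᵢ | A·x̄ᵢ | A·ȳᵢ
bottom flange | 5060.00 | 115.00 | 11.00 | 581900.00 | 55660.00
web | 2940.00 | 115.00 | 127.00 | 338100.00 | 373380.00
top flange | 1800.00 | 115.00 | 242.00 | 207000.00 | 435600.00
Σ | 9800.00 |  |  | 1127000.00 | 864640.00
X̄ = 1127000.00 / 9800.00 = 115.00 cm
Ȳ = 864640.00 / 9800.00 = 88.23 cm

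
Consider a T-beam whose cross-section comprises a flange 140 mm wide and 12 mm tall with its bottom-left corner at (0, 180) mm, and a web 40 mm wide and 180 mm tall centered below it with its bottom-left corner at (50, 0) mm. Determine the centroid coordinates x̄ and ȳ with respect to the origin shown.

Part | A | x̄ᵢ | ȳᵢ | A·x̄ᵢ | A·ȳᵢ
web | 7200.00 | 70.00 | 90.00 | 504000.00 | 648000.00
flange | 1680.00 | 70.00 | 186.00 | 117600.00 | 312480.00
Σ | 8880.00 |  |  | 621600.00 | 960480.00
x̄ = 621600.00 / 8880.00 = 70.00 mm
ȳ = 960480.00 / 8880.00 = 108.16 mm

x̄ = 70.00 mm, ȳ = 108.16 mm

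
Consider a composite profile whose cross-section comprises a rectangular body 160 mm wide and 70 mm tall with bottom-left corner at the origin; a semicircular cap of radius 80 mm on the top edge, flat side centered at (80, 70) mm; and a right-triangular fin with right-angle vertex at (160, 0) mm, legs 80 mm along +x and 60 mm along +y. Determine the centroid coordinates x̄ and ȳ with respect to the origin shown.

x̄ = 90.82 mm, ȳ = 62.78 mm

rectangular body: A = 160 × 70 = 11200.00, centroid at (80.00, 35.00).
semicircular top: A = ½π·80² = 10053.10, centroid at (80.00, 103.95).
triangular fin: A = ½·80·60 = 2400.00, centroid at (186.67, 20.00).
ΣA = 23653.10 mm²
ΣAx̄ = (11200.00)(80.00) + (10053.10)(80.00) + (2400.00)(186.67) = 2148247.72 mm³
ΣAȳ = (11200.00)(35.00) + (10053.10)(103.95) + (2400.00)(20.00) = 1485050.09 mm³
x̄ = 2148247.72 / 23653.10 = 90.82 mm
ȳ = 1485050.09 / 23653.10 = 62.78 mm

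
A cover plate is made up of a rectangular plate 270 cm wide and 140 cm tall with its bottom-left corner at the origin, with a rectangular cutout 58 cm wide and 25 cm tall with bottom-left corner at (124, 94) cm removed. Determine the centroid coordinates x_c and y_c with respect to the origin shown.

x_c = 134.28 cm, y_c = 68.54 cm

plate: A = 270 × 140 = 37800.00, centroid at (135.00, 70.00).
hole: A = −(58 × 25) = -1450.00, centroid at (153.00, 106.50).
ΣA = 36350.00 cm²
ΣAx_c = (37800.00)(135.00) + (-1450.00)(153.00) = 4881150.00 cm³
ΣAy_c = (37800.00)(70.00) + (-1450.00)(106.50) = 2491575.00 cm³
x_c = 4881150.00 / 36350.00 = 134.28 cm
y_c = 2491575.00 / 36350.00 = 68.54 cm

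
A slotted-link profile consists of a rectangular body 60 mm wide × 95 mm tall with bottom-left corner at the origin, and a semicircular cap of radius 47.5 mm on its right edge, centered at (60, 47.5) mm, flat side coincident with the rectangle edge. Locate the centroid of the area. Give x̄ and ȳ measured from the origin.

Part | A | x̄ᵢ | ȳᵢ | A·x̄ᵢ | A·ȳᵢ
rectangular body | 5700.00 | 30.00 | 47.50 | 171000.00 | 270750.00
semicircular end | 3544.11 | 80.16 | 47.50 | 284094.47 | 168345.19
Σ | 9244.11 |  |  | 455094.47 | 439095.19
x̄ = 455094.47 / 9244.11 = 49.23 mm
ȳ = 439095.19 / 9244.11 = 47.50 mm

x̄ = 49.23 mm, ȳ = 47.50 mm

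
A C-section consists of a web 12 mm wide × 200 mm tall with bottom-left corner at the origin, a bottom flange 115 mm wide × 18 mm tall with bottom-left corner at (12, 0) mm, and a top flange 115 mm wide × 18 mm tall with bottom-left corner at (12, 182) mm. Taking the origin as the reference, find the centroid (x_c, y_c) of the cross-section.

web: A = 12 × 200 = 2400.00, centroid at (6.00, 100.00).
bottom flange: A = 115 × 18 = 2070.00, centroid at (69.50, 9.00).
top flange: A = 115 × 18 = 2070.00, centroid at (69.50, 191.00).
ΣA = 6540.00 mm²
ΣAx_c = (2400.00)(6.00) + (2070.00)(69.50) + (2070.00)(69.50) = 302130.00 mm³
ΣAy_c = (2400.00)(100.00) + (2070.00)(9.00) + (2070.00)(191.00) = 654000.00 mm³
x_c = 302130.00 / 6540.00 = 46.20 mm
y_c = 654000.00 / 6540.00 = 100.00 mm

x_c = 46.20 mm, y_c = 100.00 mm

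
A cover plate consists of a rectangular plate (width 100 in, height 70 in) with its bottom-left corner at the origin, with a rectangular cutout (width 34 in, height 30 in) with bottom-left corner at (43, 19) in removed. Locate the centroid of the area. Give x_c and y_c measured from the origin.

x_c = 48.29 in, y_c = 35.17 in

plate: A = 100 × 70 = 7000.00, centroid at (50.00, 35.00).
hole: A = −(34 × 30) = -1020.00, centroid at (60.00, 34.00).
ΣA = 5980.00 in²
ΣAx_c = (7000.00)(50.00) + (-1020.00)(60.00) = 288800.00 in³
ΣAy_c = (7000.00)(35.00) + (-1020.00)(34.00) = 210320.00 in³
x_c = 288800.00 / 5980.00 = 48.29 in
y_c = 210320.00 / 5980.00 = 35.17 in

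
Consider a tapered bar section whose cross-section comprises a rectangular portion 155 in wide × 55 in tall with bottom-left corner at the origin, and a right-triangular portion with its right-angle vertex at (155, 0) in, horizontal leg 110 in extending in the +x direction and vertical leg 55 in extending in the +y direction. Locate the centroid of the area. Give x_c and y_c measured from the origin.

rectangular portion: A = 155 × 55 = 8525.00, centroid at (77.50, 27.50).
triangular portion: A = ½·110·55 = 3025.00, centroid at (191.67, 18.33).
ΣA = 11550.00 in²
ΣAx_c = (8525.00)(77.50) + (3025.00)(191.67) = 1240479.17 in³
ΣAy_c = (8525.00)(27.50) + (3025.00)(18.33) = 289895.83 in³
x_c = 1240479.17 / 11550.00 = 107.40 in
y_c = 289895.83 / 11550.00 = 25.10 in

x_c = 107.40 in, y_c = 25.10 in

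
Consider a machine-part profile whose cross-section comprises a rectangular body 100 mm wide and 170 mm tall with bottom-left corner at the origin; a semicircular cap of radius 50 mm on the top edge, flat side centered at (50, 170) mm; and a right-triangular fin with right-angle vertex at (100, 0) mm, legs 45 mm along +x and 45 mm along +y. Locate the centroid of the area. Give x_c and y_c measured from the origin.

x_c = 53.00 mm, y_c = 100.78 mm

rectangular body: A = 100 × 170 = 17000.00, centroid at (50.00, 85.00).
semicircular top: A = ½π·50² = 3926.99, centroid at (50.00, 191.22).
triangular fin: A = ½·45·45 = 1012.50, centroid at (115.00, 15.00).
ΣA = 21939.49 mm², ΣAx_c = 1162787.04 mm³, ΣAy_c = 2211109.27 mm³.
x_c = 1162787.04/21939.49 = 53.00 mm; y_c = 2211109.27/21939.49 = 100.78 mm.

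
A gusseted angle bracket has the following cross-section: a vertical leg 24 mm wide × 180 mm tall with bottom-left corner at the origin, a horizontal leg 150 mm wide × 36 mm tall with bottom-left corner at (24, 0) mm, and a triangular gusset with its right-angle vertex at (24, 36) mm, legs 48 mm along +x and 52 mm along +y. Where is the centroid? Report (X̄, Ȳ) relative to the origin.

X̄ = 58.02 mm, Ȳ = 50.38 mm

Part | A | x̄ᵢ | ȳᵢ | A·x̄ᵢ | A·ȳᵢ
vertical leg | 4320.00 | 12.00 | 90.00 | 51840.00 | 388800.00
horizontal leg | 5400.00 | 99.00 | 18.00 | 534600.00 | 97200.00
gusset | 1248.00 | 40.00 | 53.33 | 49920.00 | 66560.00
Σ | 10968.00 |  |  | 636360.00 | 552560.00
X̄ = 636360.00 / 10968.00 = 58.02 mm
Ȳ = 552560.00 / 10968.00 = 50.38 mm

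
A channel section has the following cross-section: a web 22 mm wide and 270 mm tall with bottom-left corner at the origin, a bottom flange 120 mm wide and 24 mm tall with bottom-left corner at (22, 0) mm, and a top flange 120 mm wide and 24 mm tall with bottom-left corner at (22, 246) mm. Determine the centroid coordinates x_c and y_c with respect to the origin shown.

x_c = 45.95 mm, y_c = 135.00 mm

Part | A | x̄ᵢ | ȳᵢ | A·x̄ᵢ | A·ȳᵢ
web | 5940.00 | 11.00 | 135.00 | 65340.00 | 801900.00
bottom flange | 2880.00 | 82.00 | 12.00 | 236160.00 | 34560.00
top flange | 2880.00 | 82.00 | 258.00 | 236160.00 | 743040.00
Σ | 11700.00 |  |  | 537660.00 | 1579500.00
x_c = 537660.00 / 11700.00 = 45.95 mm
y_c = 1579500.00 / 11700.00 = 135.00 mm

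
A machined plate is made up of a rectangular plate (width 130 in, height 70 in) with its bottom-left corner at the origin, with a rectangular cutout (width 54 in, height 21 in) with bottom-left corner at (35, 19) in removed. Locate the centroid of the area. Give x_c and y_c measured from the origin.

plate: A = 130 × 70 = 9100.00, centroid at (65.00, 35.00).
hole: A = −(54 × 21) = -1134.00, centroid at (62.00, 29.50).
ΣA = 7966.00 in²
ΣAx_c = (9100.00)(65.00) + (-1134.00)(62.00) = 521192.00 in³
ΣAy_c = (9100.00)(35.00) + (-1134.00)(29.50) = 285047.00 in³
x_c = 521192.00 / 7966.00 = 65.43 in
y_c = 285047.00 / 7966.00 = 35.78 in

x_c = 65.43 in, y_c = 35.78 in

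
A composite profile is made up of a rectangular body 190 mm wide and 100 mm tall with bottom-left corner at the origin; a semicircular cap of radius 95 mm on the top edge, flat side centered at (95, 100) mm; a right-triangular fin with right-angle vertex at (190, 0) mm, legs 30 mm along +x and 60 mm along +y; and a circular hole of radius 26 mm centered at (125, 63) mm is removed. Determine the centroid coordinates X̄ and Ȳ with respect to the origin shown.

X̄ = 95.96 mm, Ȳ = 88.36 mm

rectangular body: A = 190 × 100 = 19000.00, centroid at (95.00, 50.00).
semicircular top: A = ½π·95² = 14176.44, centroid at (95.00, 140.32).
triangular fin: A = ½·30·60 = 900.00, centroid at (200.00, 20.00).
hole: A = −π·26² = -2123.72, centroid at (125.00, 63.00).
ΣA = 31952.72 mm²
ΣAX̄ = (19000.00)(95.00) + (14176.44)(95.00) + (900.00)(200.00) + (-2123.72)(125.00) = 3066296.92 mm³
ΣAȲ = (19000.00)(50.00) + (14176.44)(140.32) + (900.00)(20.00) + (-2123.72)(63.00) = 2823432.87 mm³
X̄ = 3066296.92 / 31952.72 = 95.96 mm
Ȳ = 2823432.87 / 31952.72 = 88.36 mm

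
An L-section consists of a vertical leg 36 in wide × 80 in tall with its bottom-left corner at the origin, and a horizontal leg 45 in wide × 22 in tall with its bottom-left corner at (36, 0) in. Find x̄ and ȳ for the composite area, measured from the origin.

x̄ = 28.36 in, ȳ = 32.58 in

vertical leg: A = 36 × 80 = 2880.00, centroid at (18.00, 40.00).
horizontal leg: A = 45 × 22 = 990.00, centroid at (58.50, 11.00).
ΣA = 3870.00 in², ΣAx̄ = 109755.00 in³, ΣAȳ = 126090.00 in³.
x̄ = 109755.00/3870.00 = 28.36 in; ȳ = 126090.00/3870.00 = 32.58 in.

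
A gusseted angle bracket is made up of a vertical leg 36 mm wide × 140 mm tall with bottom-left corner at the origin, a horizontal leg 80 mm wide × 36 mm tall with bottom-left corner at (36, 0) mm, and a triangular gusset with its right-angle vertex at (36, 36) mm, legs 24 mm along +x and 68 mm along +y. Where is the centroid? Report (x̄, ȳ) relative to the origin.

x̄ = 39.55 mm, ȳ = 51.80 mm

vertical leg: A = 36 × 140 = 5040.00, centroid at (18.00, 70.00).
horizontal leg: A = 80 × 36 = 2880.00, centroid at (76.00, 18.00).
gusset: A = ½·24·68 = 816.00, centroid at (44.00, 58.67).
ΣA = 8736.00 mm², ΣAx̄ = 345504.00 mm³, ΣAȳ = 452512.00 mm³.
x̄ = 345504.00/8736.00 = 39.55 mm; ȳ = 452512.00/8736.00 = 51.80 mm.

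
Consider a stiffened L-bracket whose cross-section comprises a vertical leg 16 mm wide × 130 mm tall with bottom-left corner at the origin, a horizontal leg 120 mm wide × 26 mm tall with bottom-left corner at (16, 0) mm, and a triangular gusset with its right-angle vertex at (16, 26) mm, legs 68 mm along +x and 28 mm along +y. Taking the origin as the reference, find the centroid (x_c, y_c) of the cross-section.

x_c = 47.23 mm, y_c = 34.04 mm

vertical leg: A = 16 × 130 = 2080.00, centroid at (8.00, 65.00).
horizontal leg: A = 120 × 26 = 3120.00, centroid at (76.00, 13.00).
gusset: A = ½·68·28 = 952.00, centroid at (38.67, 35.33).
ΣA = 6152.00 mm², ΣAx_c = 290570.67 mm³, ΣAy_c = 209397.33 mm³.
x_c = 290570.67/6152.00 = 47.23 mm; y_c = 209397.33/6152.00 = 34.04 mm.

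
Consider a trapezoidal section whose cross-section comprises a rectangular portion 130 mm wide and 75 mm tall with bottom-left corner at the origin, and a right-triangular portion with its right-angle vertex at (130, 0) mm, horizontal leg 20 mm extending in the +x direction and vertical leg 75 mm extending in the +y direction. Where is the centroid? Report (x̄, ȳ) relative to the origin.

x̄ = 70.12 mm, ȳ = 36.61 mm

rectangular portion: A = 130 × 75 = 9750.00, centroid at (65.00, 37.50).
triangular portion: A = ½·20·75 = 750.00, centroid at (136.67, 25.00).
ΣA = 10500.00 mm², ΣAx̄ = 736250.00 mm³, ΣAȳ = 384375.00 mm³.
x̄ = 736250.00/10500.00 = 70.12 mm; ȳ = 384375.00/10500.00 = 36.61 mm.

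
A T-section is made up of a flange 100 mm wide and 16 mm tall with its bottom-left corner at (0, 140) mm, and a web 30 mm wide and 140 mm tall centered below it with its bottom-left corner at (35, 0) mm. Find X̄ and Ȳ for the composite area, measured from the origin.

Part | A | x̄ᵢ | ȳᵢ | A·x̄ᵢ | A·ȳᵢ
web | 4200.00 | 50.00 | 70.00 | 210000.00 | 294000.00
flange | 1600.00 | 50.00 | 148.00 | 80000.00 | 236800.00
Σ | 5800.00 |  |  | 290000.00 | 530800.00
X̄ = 290000.00 / 5800.00 = 50.00 mm
Ȳ = 530800.00 / 5800.00 = 91.52 mm

X̄ = 50.00 mm, Ȳ = 91.52 mm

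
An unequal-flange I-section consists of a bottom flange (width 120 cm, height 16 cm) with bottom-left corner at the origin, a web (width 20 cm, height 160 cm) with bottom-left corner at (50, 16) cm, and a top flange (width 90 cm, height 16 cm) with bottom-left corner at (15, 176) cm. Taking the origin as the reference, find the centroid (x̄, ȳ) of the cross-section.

x̄ = 60.00 cm, ȳ = 89.56 cm

bottom flange: A = 120 × 16 = 1920.00, centroid at (60.00, 8.00).
web: A = 20 × 160 = 3200.00, centroid at (60.00, 96.00).
top flange: A = 90 × 16 = 1440.00, centroid at (60.00, 184.00).
ΣA = 6560.00 cm²
ΣAx̄ = (1920.00)(60.00) + (3200.00)(60.00) + (1440.00)(60.00) = 393600.00 cm³
ΣAȳ = (1920.00)(8.00) + (3200.00)(96.00) + (1440.00)(184.00) = 587520.00 cm³
x̄ = 393600.00 / 6560.00 = 60.00 cm
ȳ = 587520.00 / 6560.00 = 89.56 cm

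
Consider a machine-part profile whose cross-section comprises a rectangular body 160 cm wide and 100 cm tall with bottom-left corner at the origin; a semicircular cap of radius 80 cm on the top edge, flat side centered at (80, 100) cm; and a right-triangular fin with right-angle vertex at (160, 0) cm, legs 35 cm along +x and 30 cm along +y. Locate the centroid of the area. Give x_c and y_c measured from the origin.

x_c = 81.81 cm, y_c = 80.96 cm

rectangular body: A = 160 × 100 = 16000.00, centroid at (80.00, 50.00).
semicircular top: A = ½π·80² = 10053.10, centroid at (80.00, 133.95).
triangular fin: A = ½·35·30 = 525.00, centroid at (171.67, 10.00).
ΣA = 26578.10 cm², ΣAx_c = 2174372.72 cm³, ΣAy_c = 2151892.98 cm³.
x_c = 2174372.72/26578.10 = 81.81 cm; y_c = 2151892.98/26578.10 = 80.96 cm.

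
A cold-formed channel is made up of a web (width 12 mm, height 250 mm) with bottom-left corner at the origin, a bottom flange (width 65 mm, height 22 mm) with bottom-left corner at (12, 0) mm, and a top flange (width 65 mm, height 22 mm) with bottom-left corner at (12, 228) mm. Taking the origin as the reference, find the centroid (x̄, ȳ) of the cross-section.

web: A = 12 × 250 = 3000.00, centroid at (6.00, 125.00).
bottom flange: A = 65 × 22 = 1430.00, centroid at (44.50, 11.00).
top flange: A = 65 × 22 = 1430.00, centroid at (44.50, 239.00).
ΣA = 5860.00 mm²
ΣAx̄ = (3000.00)(6.00) + (1430.00)(44.50) + (1430.00)(44.50) = 145270.00 mm³
ΣAȳ = (3000.00)(125.00) + (1430.00)(11.00) + (1430.00)(239.00) = 732500.00 mm³
x̄ = 145270.00 / 5860.00 = 24.79 mm
ȳ = 732500.00 / 5860.00 = 125.00 mm

x̄ = 24.79 mm, ȳ = 125.00 mm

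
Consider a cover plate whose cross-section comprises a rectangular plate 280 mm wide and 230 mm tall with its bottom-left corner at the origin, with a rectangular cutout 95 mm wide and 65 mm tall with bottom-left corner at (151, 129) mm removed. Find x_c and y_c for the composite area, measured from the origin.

x_c = 133.80 mm, y_c = 110.07 mm

plate: A = 280 × 230 = 64400.00, centroid at (140.00, 115.00).
hole: A = −(95 × 65) = -6175.00, centroid at (198.50, 161.50).
ΣA = 58225.00 mm², ΣAx_c = 7790262.50 mm³, ΣAy_c = 6408737.50 mm³.
x_c = 7790262.50/58225.00 = 133.80 mm; y_c = 6408737.50/58225.00 = 110.07 mm.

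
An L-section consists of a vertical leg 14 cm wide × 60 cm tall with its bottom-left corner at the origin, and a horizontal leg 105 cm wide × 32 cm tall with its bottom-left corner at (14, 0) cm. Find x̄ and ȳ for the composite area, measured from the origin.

x̄ = 54.60 cm, ȳ = 18.80 cm

Part | A | x̄ᵢ | ȳᵢ | A·x̄ᵢ | A·ȳᵢ
vertical leg | 840.00 | 7.00 | 30.00 | 5880.00 | 25200.00
horizontal leg | 3360.00 | 66.50 | 16.00 | 223440.00 | 53760.00
Σ | 4200.00 |  |  | 229320.00 | 78960.00
x̄ = 229320.00 / 4200.00 = 54.60 cm
ȳ = 78960.00 / 4200.00 = 18.80 cm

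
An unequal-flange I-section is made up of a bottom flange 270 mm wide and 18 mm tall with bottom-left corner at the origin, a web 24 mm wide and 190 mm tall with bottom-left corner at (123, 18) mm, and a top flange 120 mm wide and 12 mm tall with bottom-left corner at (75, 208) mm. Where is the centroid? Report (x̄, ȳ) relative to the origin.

x̄ = 135.00 mm, ȳ = 79.85 mm

bottom flange: A = 270 × 18 = 4860.00, centroid at (135.00, 9.00).
web: A = 24 × 190 = 4560.00, centroid at (135.00, 113.00).
top flange: A = 120 × 12 = 1440.00, centroid at (135.00, 214.00).
ΣA = 10860.00 mm², ΣAx̄ = 1466100.00 mm³, ΣAȳ = 867180.00 mm³.
x̄ = 1466100.00/10860.00 = 135.00 mm; ȳ = 867180.00/10860.00 = 79.85 mm.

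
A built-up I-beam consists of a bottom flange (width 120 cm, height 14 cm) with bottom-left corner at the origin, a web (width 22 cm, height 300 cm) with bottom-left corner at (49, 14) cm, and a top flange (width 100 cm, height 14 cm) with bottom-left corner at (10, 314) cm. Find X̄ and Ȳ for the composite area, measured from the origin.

bottom flange: A = 120 × 14 = 1680.00, centroid at (60.00, 7.00).
web: A = 22 × 300 = 6600.00, centroid at (60.00, 164.00).
top flange: A = 100 × 14 = 1400.00, centroid at (60.00, 321.00).
ΣA = 9680.00 cm², ΣAX̄ = 580800.00 cm³, ΣAȲ = 1543560.00 cm³.
X̄ = 580800.00/9680.00 = 60.00 cm; Ȳ = 1543560.00/9680.00 = 159.46 cm.

X̄ = 60.00 cm, Ȳ = 159.46 cm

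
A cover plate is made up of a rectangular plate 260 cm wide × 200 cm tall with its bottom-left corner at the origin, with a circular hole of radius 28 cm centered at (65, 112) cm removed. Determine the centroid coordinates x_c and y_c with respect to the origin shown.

plate: A = 260 × 200 = 52000.00, centroid at (130.00, 100.00).
hole: A = −π·28² = -2463.01, centroid at (65.00, 112.00).
ΣA = 49536.99 cm²
ΣAx_c = (52000.00)(130.00) + (-2463.01)(65.00) = 6599904.44 cm³
ΣAy_c = (52000.00)(100.00) + (-2463.01)(112.00) = 4924143.03 cm³
x_c = 6599904.44 / 49536.99 = 133.23 cm
y_c = 4924143.03 / 49536.99 = 99.40 cm

x_c = 133.23 cm, y_c = 99.40 cm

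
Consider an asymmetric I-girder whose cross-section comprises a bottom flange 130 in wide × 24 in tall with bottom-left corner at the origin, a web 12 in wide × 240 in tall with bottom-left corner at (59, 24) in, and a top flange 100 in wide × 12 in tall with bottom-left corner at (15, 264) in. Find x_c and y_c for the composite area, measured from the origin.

bottom flange: A = 130 × 24 = 3120.00, centroid at (65.00, 12.00).
web: A = 12 × 240 = 2880.00, centroid at (65.00, 144.00).
top flange: A = 100 × 12 = 1200.00, centroid at (65.00, 270.00).
ΣA = 7200.00 in², ΣAx_c = 468000.00 in³, ΣAy_c = 776160.00 in³.
x_c = 468000.00/7200.00 = 65.00 in; y_c = 776160.00/7200.00 = 107.80 in.

x_c = 65.00 in, y_c = 107.80 in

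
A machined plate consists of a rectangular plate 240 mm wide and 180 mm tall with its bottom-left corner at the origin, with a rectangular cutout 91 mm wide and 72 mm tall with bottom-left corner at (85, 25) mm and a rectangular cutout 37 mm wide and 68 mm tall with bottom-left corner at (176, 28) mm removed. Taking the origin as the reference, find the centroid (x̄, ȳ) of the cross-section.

x̄ = 112.49 mm, ȳ = 97.63 mm

Part | A | x̄ᵢ | ȳᵢ | A·x̄ᵢ | A·ȳᵢ
plate | 43200.00 | 120.00 | 90.00 | 5184000.00 | 3888000.00
hole 1 | -6552.00 | 130.50 | 61.00 | -855036.00 | -399672.00
hole 2 | -2516.00 | 194.50 | 62.00 | -489362.00 | -155992.00
Σ | 34132.00 |  |  | 3839602.00 | 3332336.00
x̄ = 3839602.00 / 34132.00 = 112.49 mm
ȳ = 3332336.00 / 34132.00 = 97.63 mm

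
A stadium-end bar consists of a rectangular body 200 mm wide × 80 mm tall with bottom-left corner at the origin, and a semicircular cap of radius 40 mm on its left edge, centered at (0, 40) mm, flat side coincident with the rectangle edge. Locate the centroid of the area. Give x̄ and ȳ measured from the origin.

rectangular body: A = 200 × 80 = 16000.00, centroid at (100.00, 40.00).
semicircular end: A = ½π·40² = 2513.27, centroid at (-16.98, 40.00).
ΣA = 18513.27 mm²
ΣAx̄ = (16000.00)(100.00) + (2513.27)(-16.98) = 1557333.33 mm³
ΣAȳ = (16000.00)(40.00) + (2513.27)(40.00) = 740530.96 mm³
x̄ = 1557333.33 / 18513.27 = 84.12 mm
ȳ = 740530.96 / 18513.27 = 40.00 mm

x̄ = 84.12 mm, ȳ = 40.00 mm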